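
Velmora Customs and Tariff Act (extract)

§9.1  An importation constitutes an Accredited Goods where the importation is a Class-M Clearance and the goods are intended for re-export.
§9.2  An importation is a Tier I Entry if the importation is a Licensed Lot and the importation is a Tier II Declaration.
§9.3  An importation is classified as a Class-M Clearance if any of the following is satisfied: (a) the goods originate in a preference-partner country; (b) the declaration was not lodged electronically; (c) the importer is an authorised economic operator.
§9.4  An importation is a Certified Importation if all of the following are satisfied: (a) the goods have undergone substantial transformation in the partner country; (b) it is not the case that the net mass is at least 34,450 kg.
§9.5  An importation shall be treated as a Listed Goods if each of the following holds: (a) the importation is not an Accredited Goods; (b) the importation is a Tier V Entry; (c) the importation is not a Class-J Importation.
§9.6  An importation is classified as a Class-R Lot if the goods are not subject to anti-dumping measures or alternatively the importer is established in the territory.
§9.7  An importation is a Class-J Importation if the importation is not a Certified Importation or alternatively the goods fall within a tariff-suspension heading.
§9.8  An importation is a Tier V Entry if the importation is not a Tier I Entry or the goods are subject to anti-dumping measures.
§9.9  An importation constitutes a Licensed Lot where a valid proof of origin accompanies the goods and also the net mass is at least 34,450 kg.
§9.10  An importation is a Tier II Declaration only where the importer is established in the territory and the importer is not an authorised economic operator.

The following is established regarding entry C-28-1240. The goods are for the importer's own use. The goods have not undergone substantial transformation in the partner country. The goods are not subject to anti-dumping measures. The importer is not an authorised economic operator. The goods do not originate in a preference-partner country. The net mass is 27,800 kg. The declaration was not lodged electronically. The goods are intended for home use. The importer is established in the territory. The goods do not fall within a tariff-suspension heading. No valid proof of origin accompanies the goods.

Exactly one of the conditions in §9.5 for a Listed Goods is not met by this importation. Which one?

Class-J Importation

§9.3 — Class-M Clearance: [the goods originate in a preference-partner country? no] OR [the declaration was not lodged electronically? yes] OR [the importer is an authorised economic operator? no] → satisfied.
§9.1 — Accredited Goods: [Class-M Clearance (§9.3)? yes] AND [the goods are intended for re-export? no] → not satisfied.
§9.9 — Licensed Lot: [a valid proof of origin accompanies the goods? no] AND [net mass: 27,800 kg ≥ 34,450 kg? no] → not satisfied.
§9.10 — Tier II Declaration: [the importer is established in the territory? yes] AND [the importer is not an authorised economic operator? yes] → satisfied.
§9.2 — Tier I Entry: [Licensed Lot (§9.9)? no] AND [Tier II Declaration (§9.10)? yes] → not satisfied.
§9.8 — Tier V Entry: [not a Tier I Entry (§9.2)? yes] OR [the goods are subject to anti-dumping measures? no] → satisfied.
§9.4 — Certified Importation: [the goods have undergone substantial transformation in the partner country? no] AND [net mass: 27,800 kg ≥ 34,450 kg? no, so negated condition yes] → not satisfied.
§9.7 — Class-J Importation: [not a Certified Importation (§9.4)? yes] OR [the goods fall within a tariff-suspension heading? no] → satisfied.
§9.5 — Listed Goods: [not an Accredited Goods (§9.1)? yes] AND [Tier V Entry (§9.8)? yes] AND [not a Class-J Importation (§9.7)? no] → not satisfied.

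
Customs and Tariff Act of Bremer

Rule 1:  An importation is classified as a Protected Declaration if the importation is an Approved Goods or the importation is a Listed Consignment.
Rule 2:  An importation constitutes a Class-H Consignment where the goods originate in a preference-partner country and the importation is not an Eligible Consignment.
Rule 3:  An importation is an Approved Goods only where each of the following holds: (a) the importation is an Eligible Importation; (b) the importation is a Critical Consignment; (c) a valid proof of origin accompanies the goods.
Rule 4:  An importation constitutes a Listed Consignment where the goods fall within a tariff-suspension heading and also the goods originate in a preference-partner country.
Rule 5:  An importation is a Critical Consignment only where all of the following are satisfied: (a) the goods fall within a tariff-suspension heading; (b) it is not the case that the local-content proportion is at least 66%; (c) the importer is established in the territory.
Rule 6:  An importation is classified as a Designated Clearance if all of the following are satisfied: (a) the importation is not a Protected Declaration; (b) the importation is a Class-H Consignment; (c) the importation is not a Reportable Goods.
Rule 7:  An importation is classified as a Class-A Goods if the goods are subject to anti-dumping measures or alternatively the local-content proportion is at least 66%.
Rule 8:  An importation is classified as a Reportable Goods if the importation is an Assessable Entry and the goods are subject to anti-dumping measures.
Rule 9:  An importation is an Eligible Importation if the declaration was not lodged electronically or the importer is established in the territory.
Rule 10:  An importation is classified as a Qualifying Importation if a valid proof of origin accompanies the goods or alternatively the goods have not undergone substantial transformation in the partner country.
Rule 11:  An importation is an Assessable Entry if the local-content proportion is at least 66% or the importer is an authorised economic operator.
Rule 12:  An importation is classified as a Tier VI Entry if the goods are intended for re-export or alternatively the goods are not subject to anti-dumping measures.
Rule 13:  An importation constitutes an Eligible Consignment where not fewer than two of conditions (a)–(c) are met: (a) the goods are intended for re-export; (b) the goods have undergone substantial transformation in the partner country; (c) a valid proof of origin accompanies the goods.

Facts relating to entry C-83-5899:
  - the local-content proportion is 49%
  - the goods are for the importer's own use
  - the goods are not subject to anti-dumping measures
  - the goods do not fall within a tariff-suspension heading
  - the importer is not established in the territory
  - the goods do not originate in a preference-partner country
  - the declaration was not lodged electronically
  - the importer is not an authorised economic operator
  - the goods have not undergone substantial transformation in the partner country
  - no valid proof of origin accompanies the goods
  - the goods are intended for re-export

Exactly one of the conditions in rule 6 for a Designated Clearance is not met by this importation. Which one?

Under rule 9: the declaration was not lodged electronically? yes; or the importer is established in the territory? no. So the importation is an Eligible Importation.
Under rule 5: the goods fall within a tariff-suspension heading? no; and local-content proportion: 49% ≥ 66%? no, so negated condition yes; and the importer is established in the territory? no. So the importation is not a Critical Consignment.
Under rule 3: Eligible Importation (rule 9)? yes; and Critical Consignment (rule 5)? no; and a valid proof of origin accompanies the goods? no. So the importation is not an Approved Goods.
Under rule 4: the goods fall within a tariff-suspension heading? no; and the goods originate in a preference-partner country? no. So the importation is not a Listed Consignment.
Under rule 1: Approved Goods (rule 3)? no; or Listed Consignment (rule 4)? no. So the importation is not a Protected Declaration.
Under rule 13: the goods are intended for re-export? yes; the goods have undergone substantial transformation in the partner country? no; a valid proof of origin accompanies the goods? no — 1 of 3 hold (need ≥2) → not satisfied.
Under rule 2: the goods originate in a preference-partner country? no; and not an Eligible Consignment (rule 13)? yes. So the importation is not a Class-H Consignment.
Under rule 11: local-content proportion: 49% ≥ 66%? no; or the importer is an authorised economic operator? no. So the importation is not an Assessable Entry.
Under rule 8: Assessable Entry (rule 11)? no; and the goods are subject to anti-dumping measures? no. So the importation is not a Reportable Goods.
Under rule 6: not a Protected Declaration (rule 1)? yes; and Class-H Consignment (rule 2)? no; and not a Reportable Goods (rule 8)? yes. So the importation is not a Designated Clearance.

Class-H Consignment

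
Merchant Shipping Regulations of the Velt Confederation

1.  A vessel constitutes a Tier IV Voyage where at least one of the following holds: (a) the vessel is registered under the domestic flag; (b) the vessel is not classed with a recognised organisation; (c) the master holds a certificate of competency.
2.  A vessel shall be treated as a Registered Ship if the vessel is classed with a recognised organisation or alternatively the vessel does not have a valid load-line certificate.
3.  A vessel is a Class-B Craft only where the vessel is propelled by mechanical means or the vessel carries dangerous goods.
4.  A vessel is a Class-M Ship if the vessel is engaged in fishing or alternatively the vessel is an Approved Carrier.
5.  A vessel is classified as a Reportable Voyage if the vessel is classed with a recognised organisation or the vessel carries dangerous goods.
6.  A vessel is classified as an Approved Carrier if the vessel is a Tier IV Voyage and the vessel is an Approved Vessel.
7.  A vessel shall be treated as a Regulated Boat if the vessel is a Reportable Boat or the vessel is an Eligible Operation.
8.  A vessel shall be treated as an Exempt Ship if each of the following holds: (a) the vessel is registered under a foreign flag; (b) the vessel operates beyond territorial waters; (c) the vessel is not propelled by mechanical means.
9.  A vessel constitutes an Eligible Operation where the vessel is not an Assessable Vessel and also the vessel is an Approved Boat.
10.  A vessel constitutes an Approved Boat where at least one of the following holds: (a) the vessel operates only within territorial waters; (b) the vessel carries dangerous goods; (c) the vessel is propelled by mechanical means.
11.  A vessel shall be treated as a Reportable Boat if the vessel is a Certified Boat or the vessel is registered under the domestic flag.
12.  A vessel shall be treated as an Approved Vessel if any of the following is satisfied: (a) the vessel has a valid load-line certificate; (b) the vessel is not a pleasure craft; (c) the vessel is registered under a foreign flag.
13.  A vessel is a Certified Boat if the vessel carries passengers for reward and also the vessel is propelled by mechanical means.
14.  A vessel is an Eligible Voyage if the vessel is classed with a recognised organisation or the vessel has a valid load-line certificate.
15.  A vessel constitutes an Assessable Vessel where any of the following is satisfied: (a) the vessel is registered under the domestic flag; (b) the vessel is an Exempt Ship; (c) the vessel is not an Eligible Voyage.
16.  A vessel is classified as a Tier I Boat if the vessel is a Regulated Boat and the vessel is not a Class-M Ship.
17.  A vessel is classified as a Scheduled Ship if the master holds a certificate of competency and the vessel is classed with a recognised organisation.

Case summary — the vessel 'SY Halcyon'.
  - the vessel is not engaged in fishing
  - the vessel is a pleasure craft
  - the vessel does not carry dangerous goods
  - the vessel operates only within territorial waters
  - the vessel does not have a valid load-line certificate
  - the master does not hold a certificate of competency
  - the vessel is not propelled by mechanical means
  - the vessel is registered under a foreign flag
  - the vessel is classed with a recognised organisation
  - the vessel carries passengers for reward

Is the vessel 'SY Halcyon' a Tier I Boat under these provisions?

paragraph 13 — Certified Boat: [the vessel carries passengers for reward? yes] AND [the vessel is propelled by mechanical means? no] → not satisfied.
paragraph 11 — Reportable Boat: [Certified Boat (paragraph 13)? no] OR [the vessel is registered under the domestic flag? no] → not satisfied.
paragraph 8 — Exempt Ship: [the vessel is registered under a foreign flag? yes] AND [the vessel operates beyond territorial waters? no] AND [the vessel is not propelled by mechanical means? yes] → not satisfied.
paragraph 14 — Eligible Voyage: [the vessel is classed with a recognised organisation? yes] OR [the vessel has a valid load-line certificate? no] → satisfied.
paragraph 15 — Assessable Vessel: [the vessel is registered under the domestic flag? no] OR [Exempt Ship (paragraph 8)? no] OR [not an Eligible Voyage (paragraph 14)? no] → not satisfied.
paragraph 10 — Approved Boat: [the vessel operates only within territorial waters? yes] OR [the vessel carries dangerous goods? no] OR [the vessel is propelled by mechanical means? no] → satisfied.
paragraph 9 — Eligible Operation: [not an Assessable Vessel (paragraph 15)? yes] AND [Approved Boat (paragraph 10)? yes] → satisfied.
paragraph 7 — Regulated Boat: [Reportable Boat (paragraph 11)? no] OR [Eligible Operation (paragraph 9)? yes] → satisfied.
paragraph 1 — Tier IV Voyage: [the vessel is registered under the domestic flag? no] OR [the vessel is not classed with a recognised organisation? no] OR [the master holds a certificate of competency? no] → not satisfied.
paragraph 12 — Approved Vessel: [the vessel has a valid load-line certificate? no] OR [the vessel is not a pleasure craft? no] OR [the vessel is registered under a foreign flag? yes] → satisfied.
paragraph 6 — Approved Carrier: [Tier IV Voyage (paragraph 1)? no] AND [Approved Vessel (paragraph 12)? yes] → not satisfied.
paragraph 4 — Class-M Ship: [the vessel is engaged in fishing? no] OR [Approved Carrier (paragraph 6)? no] → not satisfied.
paragraph 16 — Tier I Boat: [Regulated Boat (paragraph 7)? yes] AND [not a Class-M Ship (paragraph 4)? yes] → satisfied.

Yes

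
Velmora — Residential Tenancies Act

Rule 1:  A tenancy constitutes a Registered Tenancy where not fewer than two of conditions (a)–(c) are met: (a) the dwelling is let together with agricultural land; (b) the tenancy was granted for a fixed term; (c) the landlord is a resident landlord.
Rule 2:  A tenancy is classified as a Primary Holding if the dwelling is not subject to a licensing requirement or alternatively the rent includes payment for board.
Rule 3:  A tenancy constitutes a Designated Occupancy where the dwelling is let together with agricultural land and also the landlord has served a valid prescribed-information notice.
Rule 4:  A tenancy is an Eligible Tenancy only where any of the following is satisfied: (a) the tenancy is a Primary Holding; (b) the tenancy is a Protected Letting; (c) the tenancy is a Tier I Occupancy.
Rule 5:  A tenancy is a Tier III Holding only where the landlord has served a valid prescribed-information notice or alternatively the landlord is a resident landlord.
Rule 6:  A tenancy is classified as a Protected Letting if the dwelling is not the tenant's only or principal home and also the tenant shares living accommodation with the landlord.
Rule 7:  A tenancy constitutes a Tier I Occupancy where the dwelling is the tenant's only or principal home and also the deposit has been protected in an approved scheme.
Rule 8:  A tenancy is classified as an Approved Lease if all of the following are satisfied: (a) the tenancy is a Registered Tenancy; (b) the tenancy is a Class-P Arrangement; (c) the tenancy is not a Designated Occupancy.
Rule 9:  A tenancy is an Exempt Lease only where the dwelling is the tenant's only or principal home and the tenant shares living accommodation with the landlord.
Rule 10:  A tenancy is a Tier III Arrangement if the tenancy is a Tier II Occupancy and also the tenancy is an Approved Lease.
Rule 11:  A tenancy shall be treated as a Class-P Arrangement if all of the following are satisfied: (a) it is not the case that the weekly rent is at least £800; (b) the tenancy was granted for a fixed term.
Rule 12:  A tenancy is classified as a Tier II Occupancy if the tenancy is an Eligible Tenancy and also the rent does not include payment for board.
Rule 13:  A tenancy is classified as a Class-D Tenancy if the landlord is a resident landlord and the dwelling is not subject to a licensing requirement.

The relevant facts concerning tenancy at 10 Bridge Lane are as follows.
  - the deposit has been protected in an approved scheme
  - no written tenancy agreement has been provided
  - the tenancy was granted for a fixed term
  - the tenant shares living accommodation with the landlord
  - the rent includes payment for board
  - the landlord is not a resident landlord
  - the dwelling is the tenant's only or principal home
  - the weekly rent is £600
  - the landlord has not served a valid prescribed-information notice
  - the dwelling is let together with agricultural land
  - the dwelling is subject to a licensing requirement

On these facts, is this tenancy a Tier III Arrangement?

No

Under rule 2: the dwelling is not subject to a licensing requirement? no; or the rent includes payment for board? yes. So the tenancy is a Primary Holding.
Under rule 6: the dwelling is not the tenant's only or principal home? no; and the tenant shares living accommodation with the landlord? yes. So the tenancy is not a Protected Letting.
Under rule 7: the dwelling is the tenant's only or principal home? yes; and the deposit has been protected in an approved scheme? yes. So the tenancy is a Tier I Occupancy.
Under rule 4: Primary Holding (rule 2)? yes; or Protected Letting (rule 6)? no; or Tier I Occupancy (rule 7)? yes. So the tenancy is an Eligible Tenancy.
Under rule 12: Eligible Tenancy (rule 4)? yes; and the rent does not include payment for board? no. So the tenancy is not a Tier II Occupancy.
Under rule 1: the dwelling is let together with agricultural land? yes; the tenancy was granted for a fixed term? yes; the landlord is a resident landlord? no — 2 of 3 hold (need ≥2) → satisfied.
Under rule 11: weekly rent: £600 ≥ £800? no, so negated condition yes; and the tenancy was granted for a fixed term? yes. So the tenancy is a Class-P Arrangement.
Under rule 3: the dwelling is let together with agricultural land? yes; and the landlord has served a valid prescribed-information notice? no. So the tenancy is not a Designated Occupancy.
Under rule 8: Registered Tenancy (rule 1)? yes; and Class-P Arrangement (rule 11)? yes; and not a Designated Occupancy (rule 3)? yes. So the tenancy is an Approved Lease.
Under rule 10: Tier II Occupancy (rule 12)? no; and Approved Lease (rule 8)? yes. So the tenancy is not a Tier III Arrangement.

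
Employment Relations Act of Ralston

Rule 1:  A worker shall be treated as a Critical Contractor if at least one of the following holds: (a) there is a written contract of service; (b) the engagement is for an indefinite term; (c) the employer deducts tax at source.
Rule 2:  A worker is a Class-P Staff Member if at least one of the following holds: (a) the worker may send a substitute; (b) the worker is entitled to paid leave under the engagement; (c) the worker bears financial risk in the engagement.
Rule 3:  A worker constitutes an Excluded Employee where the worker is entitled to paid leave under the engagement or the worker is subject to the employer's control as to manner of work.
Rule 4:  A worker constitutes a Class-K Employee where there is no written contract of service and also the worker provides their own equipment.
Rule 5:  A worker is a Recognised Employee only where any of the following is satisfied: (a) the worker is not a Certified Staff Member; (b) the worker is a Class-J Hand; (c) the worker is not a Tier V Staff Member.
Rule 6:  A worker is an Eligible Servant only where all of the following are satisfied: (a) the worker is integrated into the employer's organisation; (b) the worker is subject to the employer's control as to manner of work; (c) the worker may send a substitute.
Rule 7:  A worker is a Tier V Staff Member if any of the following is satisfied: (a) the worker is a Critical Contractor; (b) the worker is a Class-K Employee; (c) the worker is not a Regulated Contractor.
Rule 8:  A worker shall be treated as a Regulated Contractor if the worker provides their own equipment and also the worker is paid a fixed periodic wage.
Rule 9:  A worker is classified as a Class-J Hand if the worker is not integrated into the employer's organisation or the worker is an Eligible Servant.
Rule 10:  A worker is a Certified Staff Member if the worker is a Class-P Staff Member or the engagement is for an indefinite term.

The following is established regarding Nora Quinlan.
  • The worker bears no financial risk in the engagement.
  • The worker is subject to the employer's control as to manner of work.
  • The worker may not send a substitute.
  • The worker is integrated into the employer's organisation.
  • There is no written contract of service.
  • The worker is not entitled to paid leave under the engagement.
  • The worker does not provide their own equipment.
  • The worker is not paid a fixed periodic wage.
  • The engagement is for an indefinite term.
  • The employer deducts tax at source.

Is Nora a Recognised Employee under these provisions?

rule 2 — Class-P Staff Member: [the worker may send a substitute? no] OR [the worker is entitled to paid leave under the engagement? no] OR [the worker bears financial risk in the engagement? no] → not satisfied.
rule 10 — Certified Staff Member: [Class-P Staff Member (rule 2)? no] OR [the engagement is for an indefinite term? yes] → satisfied.
rule 6 — Eligible Servant: [the worker is integrated into the employer's organisation? yes] AND [the worker is subject to the employer's control as to manner of work? yes] AND [the worker may send a substitute? no] → not satisfied.
rule 9 — Class-J Hand: [the worker is not integrated into the employer's organisation? no] OR [Eligible Servant (rule 6)? no] → not satisfied.
rule 1 — Critical Contractor: [there is a written contract of service? no] OR [the engagement is for an indefinite term? yes] OR [the employer deducts tax at source? yes] → satisfied.
rule 4 — Class-K Employee: [there is no written contract of service? yes] AND [the worker provides their own equipment? no] → not satisfied.
rule 8 — Regulated Contractor: [the worker provides their own equipment? no] AND [the worker is paid a fixed periodic wage? no] → not satisfied.
rule 7 — Tier V Staff Member: [Critical Contractor (rule 1)? yes] OR [Class-K Employee (rule 4)? no] OR [not a Regulated Contractor (rule 8)? yes] → satisfied.
rule 5 — Recognised Employee: [not a Certified Staff Member (rule 10)? no] OR [Class-J Hand (rule 9)? no] OR [not a Tier V Staff Member (rule 7)? no] → not satisfied.

No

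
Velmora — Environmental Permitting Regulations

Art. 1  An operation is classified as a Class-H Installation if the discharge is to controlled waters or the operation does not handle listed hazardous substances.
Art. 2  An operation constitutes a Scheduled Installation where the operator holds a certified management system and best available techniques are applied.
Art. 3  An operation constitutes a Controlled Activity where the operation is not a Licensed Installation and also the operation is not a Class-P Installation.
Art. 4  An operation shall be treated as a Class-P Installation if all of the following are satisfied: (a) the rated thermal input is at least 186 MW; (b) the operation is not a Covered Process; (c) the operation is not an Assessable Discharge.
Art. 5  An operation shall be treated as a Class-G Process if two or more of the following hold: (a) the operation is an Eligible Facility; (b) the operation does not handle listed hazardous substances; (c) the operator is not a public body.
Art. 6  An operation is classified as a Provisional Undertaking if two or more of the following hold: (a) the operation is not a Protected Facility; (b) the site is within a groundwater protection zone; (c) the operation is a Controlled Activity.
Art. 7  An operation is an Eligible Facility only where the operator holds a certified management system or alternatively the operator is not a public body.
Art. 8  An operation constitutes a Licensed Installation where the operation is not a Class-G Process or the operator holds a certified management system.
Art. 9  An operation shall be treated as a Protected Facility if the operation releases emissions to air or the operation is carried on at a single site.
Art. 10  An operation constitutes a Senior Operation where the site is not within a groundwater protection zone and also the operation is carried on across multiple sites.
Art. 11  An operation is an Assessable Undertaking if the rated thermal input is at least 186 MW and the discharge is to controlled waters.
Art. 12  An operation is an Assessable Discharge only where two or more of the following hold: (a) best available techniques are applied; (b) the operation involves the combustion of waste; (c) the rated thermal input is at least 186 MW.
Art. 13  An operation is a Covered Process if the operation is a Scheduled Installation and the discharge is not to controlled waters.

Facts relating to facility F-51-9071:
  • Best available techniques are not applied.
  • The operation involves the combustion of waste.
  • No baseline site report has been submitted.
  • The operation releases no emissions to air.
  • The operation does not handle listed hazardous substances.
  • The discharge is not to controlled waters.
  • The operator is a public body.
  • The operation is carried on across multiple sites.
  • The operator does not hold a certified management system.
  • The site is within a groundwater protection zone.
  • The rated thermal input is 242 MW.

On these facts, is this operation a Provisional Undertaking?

Yes

Under article 9: the operation releases emissions to air? no; or the operation is carried on at a single site? no. So the operation is not a Protected Facility.
Under article 7: the operator holds a certified management system? no; or the operator is not a public body? no. So the operation is not an Eligible Facility.
Under article 5: Eligible Facility (article 7)? no; the operation does not handle listed hazardous substances? yes; the operator is not a public body? no — 1 of 3 hold (need ≥2) → not satisfied.
Under article 8: not a Class-G Process (article 5)? yes; or the operator holds a certified management system? no. So the operation is a Licensed Installation.
Under article 2: the operator holds a certified management system? no; and best available techniques are applied? no. So the operation is not a Scheduled Installation.
Under article 13: Scheduled Installation (article 2)? no; and the discharge is not to controlled waters? yes. So the operation is not a Covered Process.
Under article 12: best available techniques are applied? no; the operation involves the combustion of waste? yes; rated thermal input: 242 MW ≥ 186 MW? yes — 2 of 3 hold (need ≥2) → satisfied.
Under article 4: rated thermal input: 242 MW ≥ 186 MW? yes; and not a Covered Process (article 13)? yes; and not an Assessable Discharge (article 12)? no. So the operation is not a Class-P Installation.
Under article 3: not a Licensed Installation (article 8)? no; and not a Class-P Installation (article 4)? yes. So the operation is not a Controlled Activity.
Under article 6: not a Protected Facility (article 9)? yes; the site is within a groundwater protection zone? yes; Controlled Activity (article 3)? no — 2 of 3 hold (need ≥2) → satisfied.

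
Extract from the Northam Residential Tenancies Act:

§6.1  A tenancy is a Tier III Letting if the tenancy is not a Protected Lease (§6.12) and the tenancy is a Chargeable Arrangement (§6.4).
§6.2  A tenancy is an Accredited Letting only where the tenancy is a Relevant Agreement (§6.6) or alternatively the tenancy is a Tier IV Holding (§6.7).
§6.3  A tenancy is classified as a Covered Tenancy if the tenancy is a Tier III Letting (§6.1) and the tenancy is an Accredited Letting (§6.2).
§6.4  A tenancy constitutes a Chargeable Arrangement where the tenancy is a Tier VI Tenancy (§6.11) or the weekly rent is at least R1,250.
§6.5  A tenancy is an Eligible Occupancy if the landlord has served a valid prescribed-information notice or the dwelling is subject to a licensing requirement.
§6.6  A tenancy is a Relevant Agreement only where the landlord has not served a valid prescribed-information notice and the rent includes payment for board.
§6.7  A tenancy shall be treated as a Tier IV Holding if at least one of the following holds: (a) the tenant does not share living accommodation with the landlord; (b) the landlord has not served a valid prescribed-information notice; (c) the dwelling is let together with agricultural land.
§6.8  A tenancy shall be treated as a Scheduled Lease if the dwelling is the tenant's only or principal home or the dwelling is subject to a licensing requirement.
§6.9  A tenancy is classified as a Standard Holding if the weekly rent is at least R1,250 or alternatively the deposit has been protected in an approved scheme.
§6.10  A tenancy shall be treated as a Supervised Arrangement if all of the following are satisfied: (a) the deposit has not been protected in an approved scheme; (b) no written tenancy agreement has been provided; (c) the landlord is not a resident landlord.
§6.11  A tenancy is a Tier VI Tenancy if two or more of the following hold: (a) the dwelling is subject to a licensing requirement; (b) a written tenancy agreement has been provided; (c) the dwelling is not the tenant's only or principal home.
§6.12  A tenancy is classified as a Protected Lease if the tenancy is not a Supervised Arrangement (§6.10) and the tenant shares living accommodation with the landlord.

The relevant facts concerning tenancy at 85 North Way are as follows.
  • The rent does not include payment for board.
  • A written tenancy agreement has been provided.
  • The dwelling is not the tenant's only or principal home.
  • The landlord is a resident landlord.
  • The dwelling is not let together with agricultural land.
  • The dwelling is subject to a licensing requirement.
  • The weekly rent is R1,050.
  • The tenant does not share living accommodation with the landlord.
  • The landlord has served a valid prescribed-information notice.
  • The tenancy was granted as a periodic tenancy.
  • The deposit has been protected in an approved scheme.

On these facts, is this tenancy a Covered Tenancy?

Under §6.10: the deposit has not been protected in an approved scheme? no; and no written tenancy agreement has been provided? no; and the landlord is not a resident landlord? no. So the tenancy is not a Supervised Arrangement.
Under §6.12: not a Supervised Arrangement (§6.10)? yes; and the tenant shares living accommodation with the landlord? no. So the tenancy is not a Protected Lease.
Under §6.11: the dwelling is subject to a licensing requirement? yes; a written tenancy agreement has been provided? yes; the dwelling is not the tenant's only or principal home? yes — 3 of 3 hold (need ≥2) → satisfied.
Under §6.4: Tier VI Tenancy (§6.11)? yes; or weekly rent: R1,050 ≥ R1,250? no. So the tenancy is a Chargeable Arrangement.
Under §6.1: not a Protected Lease (§6.12)? yes; and Chargeable Arrangement (§6.4)? yes. So the tenancy is a Tier III Letting.
Under §6.6: the landlord has not served a valid prescribed-information notice? no; and the rent includes payment for board? no. So the tenancy is not a Relevant Agreement.
Under §6.7: the tenant does not share living accommodation with the landlord? yes; or the landlord has not served a valid prescribed-information notice? no; or the dwelling is let together with agricultural land? no. So the tenancy is a Tier IV Holding.
Under §6.2: Relevant Agreement (§6.6)? no; or Tier IV Holding (§6.7)? yes. So the tenancy is an Accredited Letting.
Under §6.3: Tier III Letting (§6.1)? yes; and Accredited Letting (§6.2)? yes. So the tenancy is a Covered Tenancy.

Yes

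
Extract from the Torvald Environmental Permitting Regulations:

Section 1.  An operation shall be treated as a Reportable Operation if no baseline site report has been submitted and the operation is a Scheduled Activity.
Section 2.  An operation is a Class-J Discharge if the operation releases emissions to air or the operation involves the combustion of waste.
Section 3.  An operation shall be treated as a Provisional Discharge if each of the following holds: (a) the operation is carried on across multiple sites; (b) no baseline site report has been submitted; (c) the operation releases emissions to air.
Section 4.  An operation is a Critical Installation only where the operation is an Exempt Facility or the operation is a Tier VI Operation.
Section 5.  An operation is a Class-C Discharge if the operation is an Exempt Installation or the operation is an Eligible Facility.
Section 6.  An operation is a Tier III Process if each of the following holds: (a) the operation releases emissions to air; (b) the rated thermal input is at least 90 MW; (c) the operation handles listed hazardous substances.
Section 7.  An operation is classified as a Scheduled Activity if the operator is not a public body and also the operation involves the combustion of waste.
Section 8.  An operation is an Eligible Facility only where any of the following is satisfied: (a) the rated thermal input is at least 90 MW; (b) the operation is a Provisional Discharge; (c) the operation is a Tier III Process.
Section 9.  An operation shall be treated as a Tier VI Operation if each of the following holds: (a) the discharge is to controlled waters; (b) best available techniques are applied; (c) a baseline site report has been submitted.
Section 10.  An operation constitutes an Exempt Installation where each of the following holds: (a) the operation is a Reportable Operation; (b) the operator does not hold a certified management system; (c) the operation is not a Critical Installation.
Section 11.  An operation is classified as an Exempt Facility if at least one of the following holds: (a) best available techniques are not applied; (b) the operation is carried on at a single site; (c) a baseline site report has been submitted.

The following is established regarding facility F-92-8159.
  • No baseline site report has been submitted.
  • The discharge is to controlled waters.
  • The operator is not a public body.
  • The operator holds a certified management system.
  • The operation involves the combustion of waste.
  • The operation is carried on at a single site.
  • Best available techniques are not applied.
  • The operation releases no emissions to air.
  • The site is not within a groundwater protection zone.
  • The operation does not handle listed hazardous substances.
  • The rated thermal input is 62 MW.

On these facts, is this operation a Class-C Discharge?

No

section 7 — Scheduled Activity: [the operator is not a public body? yes] AND [the operation involves the combustion of waste? yes] → satisfied.
section 1 — Reportable Operation: [no baseline site report has been submitted? yes] AND [Scheduled Activity (section 7)? yes] → satisfied.
section 11 — Exempt Facility: [best available techniques are not applied? yes] OR [the operation is carried on at a single site? yes] OR [a baseline site report has been submitted? no] → satisfied.
section 9 — Tier VI Operation: [the discharge is to controlled waters? yes] AND [best available techniques are applied? no] AND [a baseline site report has been submitted? no] → not satisfied.
section 4 — Critical Installation: [Exempt Facility (section 11)? yes] OR [Tier VI Operation (section 9)? no] → satisfied.
section 10 — Exempt Installation: [Reportable Operation (section 1)? yes] AND [the operator does not hold a certified management system? no] AND [not a Critical Installation (section 4)? no] → not satisfied.
section 3 — Provisional Discharge: [the operation is carried on across multiple sites? no] AND [no baseline site report has been submitted? yes] AND [the operation releases emissions to air? no] → not satisfied.
section 6 — Tier III Process: [the operation releases emissions to air? no] AND [rated thermal input: 62 MW ≥ 90 MW? no] AND [the operation handles listed hazardous substances? no] → not satisfied.
section 8 — Eligible Facility: [rated thermal input: 62 MW ≥ 90 MW? no] OR [Provisional Discharge (section 3)? no] OR [Tier III Process (section 6)? no] → not satisfied.
section 5 — Class-C Discharge: [Exempt Installation (section 10)? no] OR [Eligible Facility (section 8)? no] → not satisfied.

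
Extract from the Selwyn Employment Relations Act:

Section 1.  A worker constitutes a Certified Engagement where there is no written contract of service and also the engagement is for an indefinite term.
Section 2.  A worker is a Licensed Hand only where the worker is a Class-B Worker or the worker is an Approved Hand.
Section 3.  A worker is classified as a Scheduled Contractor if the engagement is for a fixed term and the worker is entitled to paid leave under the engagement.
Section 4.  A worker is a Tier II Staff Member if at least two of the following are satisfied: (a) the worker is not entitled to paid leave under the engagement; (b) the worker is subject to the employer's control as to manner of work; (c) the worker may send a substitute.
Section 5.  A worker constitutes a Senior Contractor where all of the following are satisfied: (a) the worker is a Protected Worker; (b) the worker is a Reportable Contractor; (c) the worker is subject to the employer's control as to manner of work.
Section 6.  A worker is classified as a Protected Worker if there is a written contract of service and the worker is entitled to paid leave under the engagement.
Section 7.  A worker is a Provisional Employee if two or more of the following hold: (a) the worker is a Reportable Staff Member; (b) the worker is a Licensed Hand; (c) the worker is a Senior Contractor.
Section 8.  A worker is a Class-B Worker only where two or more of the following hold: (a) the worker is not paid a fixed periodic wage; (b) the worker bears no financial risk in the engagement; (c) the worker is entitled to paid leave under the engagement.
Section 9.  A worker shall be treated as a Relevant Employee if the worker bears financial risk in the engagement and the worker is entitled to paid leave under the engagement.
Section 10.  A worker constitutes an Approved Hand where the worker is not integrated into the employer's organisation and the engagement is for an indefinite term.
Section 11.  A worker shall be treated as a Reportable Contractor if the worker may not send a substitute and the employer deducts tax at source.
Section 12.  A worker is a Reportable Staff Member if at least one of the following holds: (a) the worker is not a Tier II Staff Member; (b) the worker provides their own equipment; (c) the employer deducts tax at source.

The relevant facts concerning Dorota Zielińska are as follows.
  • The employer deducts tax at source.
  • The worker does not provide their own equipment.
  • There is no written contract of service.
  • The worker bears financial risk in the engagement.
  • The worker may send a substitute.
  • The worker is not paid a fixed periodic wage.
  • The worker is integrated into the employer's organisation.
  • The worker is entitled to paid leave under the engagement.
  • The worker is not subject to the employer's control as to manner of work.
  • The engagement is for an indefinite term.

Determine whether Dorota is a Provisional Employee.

Yes

section 4 — Tier II Staff Member: the worker is not entitled to paid leave under the engagement? no; the worker is subject to the employer's control as to manner of work? no; the worker may send a substitute? yes — 1 of 3 hold (need ≥2) → not satisfied.
section 12 — Reportable Staff Member: [not a Tier II Staff Member (section 4)? yes] OR [the worker provides their own equipment? no] OR [the employer deducts tax at source? yes] → satisfied.
section 8 — Class-B Worker: the worker is not paid a fixed periodic wage? yes; the worker bears no financial risk in the engagement? no; the worker is entitled to paid leave under the engagement? yes — 2 of 3 hold (need ≥2) → satisfied.
section 10 — Approved Hand: [the worker is not integrated into the employer's organisation? no] AND [the engagement is for an indefinite term? yes] → not satisfied.
section 2 — Licensed Hand: [Class-B Worker (section 8)? yes] OR [Approved Hand (section 10)? no] → satisfied.
section 6 — Protected Worker: [there is a written contract of service? no] AND [the worker is entitled to paid leave under the engagement? yes] → not satisfied.
section 11 — Reportable Contractor: [the worker may not send a substitute? no] AND [the employer deducts tax at source? yes] → not satisfied.
section 5 — Senior Contractor: [Protected Worker (section 6)? no] AND [Reportable Contractor (section 11)? no] AND [the worker is subject to the employer's control as to manner of work? no] → not satisfied.
section 7 — Provisional Employee: Reportable Staff Member (section 12)? yes; Licensed Hand (section 2)? yes; Senior Contractor (section 5)? no — 2 of 3 hold (need ≥2) → satisfied.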